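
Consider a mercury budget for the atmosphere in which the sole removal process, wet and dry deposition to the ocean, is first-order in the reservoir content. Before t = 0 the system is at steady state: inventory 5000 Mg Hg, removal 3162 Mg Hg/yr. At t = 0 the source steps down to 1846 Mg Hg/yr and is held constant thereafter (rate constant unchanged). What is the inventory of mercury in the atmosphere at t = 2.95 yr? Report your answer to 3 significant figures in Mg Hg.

τ = M₀/F₀ = 5000/3162 = 1.581 yr; rate constant k = 1/τ.
New steady state M_∞ = F₁/k = F₁·τ = 1846 × 1.581 = 2919.0 Mg Hg.
M(t) = M_∞ + (M₀ − M_∞)·e^(−t/τ); t/τ = 2.95/1.581 = 1.866, so e^(−t/τ) = 0.1548.
M(t) = 2919.0 + 2081 × 0.1548 = 3241.2 Mg Hg.

3240 Mg Hg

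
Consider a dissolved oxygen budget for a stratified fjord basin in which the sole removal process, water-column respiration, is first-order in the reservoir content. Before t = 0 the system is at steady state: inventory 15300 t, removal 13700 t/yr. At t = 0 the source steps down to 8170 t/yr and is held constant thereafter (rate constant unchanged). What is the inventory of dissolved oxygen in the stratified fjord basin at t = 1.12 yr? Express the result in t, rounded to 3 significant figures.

11400 t

Residence time τ = M₀/F₀ = 1.117 yr. The eventual steady state is M_∞ = M₀·(F₁/F₀) = 15300 × 8170/13700 = 9124.2 t.
The anomaly ΔM(t) = M(t) − M_∞ decays as ΔM₀·e^(−t/τ) with ΔM₀ = 15300 − 9124.2 = 6176 t.
At t = 1.12 yr, e^(−t/τ) = e^(−1.003) = 0.3668, so ΔM = 2265 t and M = 9124.2 + 2265 = 11390 t.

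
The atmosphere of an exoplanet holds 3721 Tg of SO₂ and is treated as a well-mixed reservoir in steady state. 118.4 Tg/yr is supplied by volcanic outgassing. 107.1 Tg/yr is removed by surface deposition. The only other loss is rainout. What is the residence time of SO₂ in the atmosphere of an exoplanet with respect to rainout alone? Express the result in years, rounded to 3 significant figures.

At steady state ΣF_in = ΣF_out.
ΣF_in = 118.40 Tg/yr.
Rainout flux = ΣF_in − (107.1) = 118.40 − 107.1 = 11.30 Tg/yr.
τ = M / F = 3721 / 11.30 = 329.3 yr.

329 yr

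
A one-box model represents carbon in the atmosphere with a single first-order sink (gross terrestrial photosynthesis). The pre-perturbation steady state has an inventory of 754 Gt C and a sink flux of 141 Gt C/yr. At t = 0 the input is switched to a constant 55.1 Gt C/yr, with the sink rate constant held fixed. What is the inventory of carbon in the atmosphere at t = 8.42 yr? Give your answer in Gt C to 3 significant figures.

390 Gt C

The sink rate constant is k = F₀/M₀ = 141/754 = 0.1870 yr⁻¹.
Solving dM/dt = F₁ − kM with M(0) = M₀ gives M(t) = F₁/k + (M₀ − F₁/k)·e^(−kt).
F₁/k = 55.1/0.1870 = 294.65 Gt C; kt = 0.1870 × 8.42 = 1.575, e^(−kt) = 0.2071.
M(8.42) = 294.65 + (754 − 294.65) × 0.2071 = 294.65 + 95.13 = 389.78 Gt C.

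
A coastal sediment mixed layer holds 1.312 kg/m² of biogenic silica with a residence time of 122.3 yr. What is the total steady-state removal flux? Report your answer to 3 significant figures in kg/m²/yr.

F = M / τ = 1.312 / 122.3 = 0.01073 kg/m²/yr.

0.0107 kg/m²/yr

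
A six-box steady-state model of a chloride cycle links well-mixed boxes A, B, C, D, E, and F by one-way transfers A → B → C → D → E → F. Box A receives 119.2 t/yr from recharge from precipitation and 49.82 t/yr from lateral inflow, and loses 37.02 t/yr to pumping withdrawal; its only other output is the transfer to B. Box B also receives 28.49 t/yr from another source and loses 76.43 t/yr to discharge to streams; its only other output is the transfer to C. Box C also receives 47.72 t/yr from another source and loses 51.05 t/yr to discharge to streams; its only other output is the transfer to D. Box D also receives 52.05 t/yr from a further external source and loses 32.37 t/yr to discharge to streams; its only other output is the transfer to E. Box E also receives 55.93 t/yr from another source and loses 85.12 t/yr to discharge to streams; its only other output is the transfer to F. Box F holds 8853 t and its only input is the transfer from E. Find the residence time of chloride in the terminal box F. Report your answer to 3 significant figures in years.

124 yr

Box A: F(A→B) = (119.2 + 49.82) − 37.02 = 132.00 t/yr.
Box B: F(B→C) = (132.00 + 28.49) − 76.43 = 84.060 t/yr.
Box C: F(C→D) = (84.060 + 47.72) − 51.05 = 80.730 t/yr.
Box D: F(D→E) = (80.730 + 52.05) − 32.37 = 100.41 t/yr.
Box E: F(E→F) = (100.41 + 55.93) − 85.12 = 71.220 t/yr.
Box F throughput = its input = 71.220 t/yr; τ = 8853 / 71.220 = 124.3 yr.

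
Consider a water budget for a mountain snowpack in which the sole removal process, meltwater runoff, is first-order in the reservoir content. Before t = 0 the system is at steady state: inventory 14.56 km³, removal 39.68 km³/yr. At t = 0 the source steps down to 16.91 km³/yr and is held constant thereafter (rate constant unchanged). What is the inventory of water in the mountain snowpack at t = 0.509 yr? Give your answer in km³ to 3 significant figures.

8.29 km³

The sink rate constant is k = F₀/M₀ = 39.68/14.56 = 2.725 yr⁻¹.
Solving dM/dt = F₁ − kM with M(0) = M₀ gives M(t) = F₁/k + (M₀ − F₁/k)·e^(−kt).
F₁/k = 16.91/2.725 = 6.2049 km³; kt = 2.725 × 0.509 = 1.387, e^(−kt) = 0.2498.
M(0.509) = 6.2049 + (14.56 − 6.2049) × 0.2498 = 6.2049 + 2.087 = 8.2918 km³.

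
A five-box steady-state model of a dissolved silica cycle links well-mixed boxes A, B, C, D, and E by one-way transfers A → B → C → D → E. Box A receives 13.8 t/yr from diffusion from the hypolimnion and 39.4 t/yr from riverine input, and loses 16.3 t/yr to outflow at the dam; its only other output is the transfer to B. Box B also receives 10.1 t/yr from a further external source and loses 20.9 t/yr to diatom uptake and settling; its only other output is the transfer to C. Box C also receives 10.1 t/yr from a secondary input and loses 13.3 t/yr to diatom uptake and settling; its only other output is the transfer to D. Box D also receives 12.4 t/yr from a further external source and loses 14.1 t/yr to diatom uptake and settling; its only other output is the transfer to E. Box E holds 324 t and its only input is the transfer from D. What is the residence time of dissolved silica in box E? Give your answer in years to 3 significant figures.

Box A: F(A→B) = (13.8 + 39.4) − 16.3 = 36.900 t/yr.
Box B: F(B→C) = (36.900 + 10.1) − 20.9 = 26.100 t/yr.
Box C: F(C→D) = (26.100 + 10.1) − 13.3 = 22.900 t/yr.
Box D: F(D→E) = (22.900 + 12.4) − 14.1 = 21.200 t/yr.
Box E throughput = its input = 21.200 t/yr; τ = 324 / 21.200 = 15.28 yr.

15.3 yr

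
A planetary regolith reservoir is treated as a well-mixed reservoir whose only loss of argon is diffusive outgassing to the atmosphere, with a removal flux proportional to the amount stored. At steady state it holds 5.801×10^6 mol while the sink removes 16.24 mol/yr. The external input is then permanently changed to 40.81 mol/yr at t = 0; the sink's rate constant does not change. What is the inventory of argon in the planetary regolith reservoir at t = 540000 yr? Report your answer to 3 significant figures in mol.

The sink rate constant is k = F₀/M₀ = 16.24/5.801×10^6 = 2.800×10^-6 yr⁻¹.
Solving dM/dt = F₁ − kM with M(0) = M₀ gives M(t) = F₁/k + (M₀ − F₁/k)·e^(−kt).
F₁/k = 40.81/2.800×10^-6 = 1.4578×10^7 mol; kt = 2.800×10^-6 × 540000 = 1.512, e^(−kt) = 0.2205.
M(540000) = 1.4578×10^7 + (5.801×10^6 − 1.4578×10^7) × 0.2205 = 1.4578×10^7 − 1.935×10^6 = 1.2642×10^7 mol.

1.26×10^7 mol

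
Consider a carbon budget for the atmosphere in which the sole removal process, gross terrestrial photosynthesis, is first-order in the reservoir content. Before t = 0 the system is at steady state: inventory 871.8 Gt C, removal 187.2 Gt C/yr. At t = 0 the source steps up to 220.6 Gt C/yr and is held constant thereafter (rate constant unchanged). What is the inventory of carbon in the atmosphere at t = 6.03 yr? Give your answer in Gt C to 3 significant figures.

τ = M₀/F₀ = 871.8/187.2 = 4.657 yr; rate constant k = 1/τ.
New steady state M_∞ = F₁/k = F₁·τ = 220.6 × 4.657 = 1027.3 Gt C.
M(t) = M_∞ + (M₀ − M_∞)·e^(−t/τ); t/τ = 6.03/4.657 = 1.295, so e^(−t/τ) = 0.2739.
M(t) = 1027.3 − 155.5 × 0.2739 = 984.73 Gt C.

985 Gt C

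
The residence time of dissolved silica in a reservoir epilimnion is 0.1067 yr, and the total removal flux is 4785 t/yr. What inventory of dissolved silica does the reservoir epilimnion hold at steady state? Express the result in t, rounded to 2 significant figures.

τ = M/F ⇒ M = τ × F = 0.1067 × 4785 = 510.6 t.

510 t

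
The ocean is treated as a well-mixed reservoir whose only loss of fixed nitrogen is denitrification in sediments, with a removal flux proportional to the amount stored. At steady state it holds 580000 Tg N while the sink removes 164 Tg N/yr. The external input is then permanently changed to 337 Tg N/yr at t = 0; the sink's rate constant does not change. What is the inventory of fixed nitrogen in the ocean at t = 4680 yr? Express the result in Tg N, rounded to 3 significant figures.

1.03×10^6 Tg N

τ = M₀/F₀ = 580000/164 = 3537 yr; rate constant k = 1/τ.
New steady state M_∞ = F₁/k = F₁·τ = 337 × 3537 = 1.1918×10^6 Tg N.
M(t) = M_∞ + (M₀ − M_∞)·e^(−t/τ); t/τ = 4680/3537 = 1.323, so e^(−t/τ) = 0.2663.
M(t) = 1.1918×10^6 − 611800 × 0.2663 = 1.0289×10^6 Tg N.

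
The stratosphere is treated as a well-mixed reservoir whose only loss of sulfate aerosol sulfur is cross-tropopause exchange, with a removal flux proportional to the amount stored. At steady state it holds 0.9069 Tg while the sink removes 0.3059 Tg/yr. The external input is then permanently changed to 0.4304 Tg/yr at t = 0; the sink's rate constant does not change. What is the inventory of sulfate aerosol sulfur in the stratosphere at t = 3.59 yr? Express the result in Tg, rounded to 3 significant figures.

1.17 Tg

τ = M₀/F₀ = 0.9069/0.3059 = 2.965 yr; rate constant k = 1/τ.
New steady state M_∞ = F₁/k = F₁·τ = 0.4304 × 2.965 = 1.2760 Tg.
M(t) = M_∞ + (M₀ − M_∞)·e^(−t/τ); t/τ = 3.59/2.965 = 1.211, so e^(−t/τ) = 0.2979.
M(t) = 1.2760 − 0.3691 × 0.2979 = 1.1660 Tg.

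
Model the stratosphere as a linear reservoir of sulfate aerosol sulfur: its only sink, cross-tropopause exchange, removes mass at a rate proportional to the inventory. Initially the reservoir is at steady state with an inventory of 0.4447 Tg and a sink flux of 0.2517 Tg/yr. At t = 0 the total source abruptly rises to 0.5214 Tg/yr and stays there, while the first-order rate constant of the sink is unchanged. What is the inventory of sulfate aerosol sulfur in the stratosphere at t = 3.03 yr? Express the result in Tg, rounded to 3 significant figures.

τ = M₀/F₀ = 0.4447/0.2517 = 1.767 yr; rate constant k = 1/τ.
New steady state M_∞ = F₁/k = F₁·τ = 0.5214 × 1.767 = 0.92120 Tg.
M(t) = M_∞ + (M₀ − M_∞)·e^(−t/τ); t/τ = 3.03/1.767 = 1.715, so e^(−t/τ) = 0.1800.
M(t) = 0.92120 − 0.4765 × 0.1800 = 0.83545 Tg.

0.835 Tg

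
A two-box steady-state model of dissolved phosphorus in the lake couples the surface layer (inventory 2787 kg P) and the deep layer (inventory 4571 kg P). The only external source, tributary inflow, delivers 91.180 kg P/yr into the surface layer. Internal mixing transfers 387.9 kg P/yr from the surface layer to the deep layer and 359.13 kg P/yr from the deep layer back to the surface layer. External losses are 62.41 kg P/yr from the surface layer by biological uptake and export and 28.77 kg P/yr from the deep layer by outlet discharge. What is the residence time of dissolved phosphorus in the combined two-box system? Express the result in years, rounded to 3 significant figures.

80.7 yr

Treat the two boxes together as one reservoir: the mixing fluxes between them are internal recycling, so τ = ΣM / Σ(external losses).
M_total = 2787 + 4571 = 7358.0 kg P.
ΣF_external_out = 62.41 + 28.77 = 91.180 kg P/yr.
τ = M_total / ΣF_ext = 7358.0 / 91.180 = 80.70 yr.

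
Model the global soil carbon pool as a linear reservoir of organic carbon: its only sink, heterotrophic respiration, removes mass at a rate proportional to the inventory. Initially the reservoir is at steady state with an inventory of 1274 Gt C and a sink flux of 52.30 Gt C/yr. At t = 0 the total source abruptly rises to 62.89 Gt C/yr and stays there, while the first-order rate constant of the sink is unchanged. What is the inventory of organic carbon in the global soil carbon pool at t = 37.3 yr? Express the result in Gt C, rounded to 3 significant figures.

The sink rate constant is k = F₀/M₀ = 52.30/1274 = 0.04105 yr⁻¹.
Solving dM/dt = F₁ − kM with M(0) = M₀ gives M(t) = F₁/k + (M₀ − F₁/k)·e^(−kt).
F₁/k = 62.89/0.04105 = 1532.0 Gt C; kt = 0.04105 × 37.3 = 1.531, e^(−kt) = 0.2163.
M(37.3) = 1532.0 + (1274 − 1532.0) × 0.2163 = 1532.0 − 55.79 = 1476.2 Gt C.

1480 Gt C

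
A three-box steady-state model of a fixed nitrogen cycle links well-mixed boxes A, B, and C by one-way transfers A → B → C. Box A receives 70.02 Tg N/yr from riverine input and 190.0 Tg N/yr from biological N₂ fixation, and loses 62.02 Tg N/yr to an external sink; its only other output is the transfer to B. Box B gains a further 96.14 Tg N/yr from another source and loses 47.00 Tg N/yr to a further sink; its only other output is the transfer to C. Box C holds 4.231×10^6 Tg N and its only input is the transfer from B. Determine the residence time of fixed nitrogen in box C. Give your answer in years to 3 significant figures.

17100 yr

Box A: F(A→B) = (70.02 + 190.0) − 62.02 = 198.00 Tg N/yr.
Box B: F(B→C) = (198.00 + 96.14) − 47.00 = 247.14 Tg N/yr.
Box C throughput = its input = 247.14 Tg N/yr; τ = 4.231×10^6 / 247.14 = 17120 yr.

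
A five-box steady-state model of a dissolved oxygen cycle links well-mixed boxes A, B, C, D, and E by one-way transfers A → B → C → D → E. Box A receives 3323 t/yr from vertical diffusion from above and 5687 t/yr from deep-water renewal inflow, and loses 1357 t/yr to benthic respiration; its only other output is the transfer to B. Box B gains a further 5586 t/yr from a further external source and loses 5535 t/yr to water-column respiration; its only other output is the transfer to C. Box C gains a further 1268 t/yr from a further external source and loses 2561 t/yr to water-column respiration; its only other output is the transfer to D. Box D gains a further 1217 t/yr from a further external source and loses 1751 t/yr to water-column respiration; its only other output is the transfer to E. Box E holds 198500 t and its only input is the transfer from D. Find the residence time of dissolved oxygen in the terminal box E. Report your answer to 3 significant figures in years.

33.8 yr

Box A: F(A→B) = (3323 + 5687) − 1357 = 7653.0 t/yr.
Box B: F(B→C) = (7653.0 + 5586) − 5535 = 7704.0 t/yr.
Box C: F(C→D) = (7704.0 + 1268) − 2561 = 6411.0 t/yr.
Box D: F(D→E) = (6411.0 + 1217) − 1751 = 5877.0 t/yr.
Box E throughput = its input = 5877.0 t/yr; τ = 198500 / 5877.0 = 33.78 yr.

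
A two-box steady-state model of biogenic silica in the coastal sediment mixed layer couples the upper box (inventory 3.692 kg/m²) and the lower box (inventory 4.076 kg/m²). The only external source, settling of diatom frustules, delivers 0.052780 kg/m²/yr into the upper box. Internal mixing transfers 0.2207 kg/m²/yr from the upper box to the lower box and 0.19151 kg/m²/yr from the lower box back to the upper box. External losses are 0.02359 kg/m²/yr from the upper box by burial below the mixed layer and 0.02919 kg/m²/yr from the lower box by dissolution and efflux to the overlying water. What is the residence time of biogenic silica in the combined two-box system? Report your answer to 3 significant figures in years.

Treat the two boxes together as one reservoir: the mixing fluxes between them are internal recycling, so τ = ΣM / Σ(external losses).
M_total = 3.692 + 4.076 = 7.7680 kg/m².
ΣF_external_out = 0.02359 + 0.02919 = 0.052780 kg/m²/yr.
τ = M_total / ΣF_ext = 7.7680 / 0.052780 = 147.2 yr.

147 yr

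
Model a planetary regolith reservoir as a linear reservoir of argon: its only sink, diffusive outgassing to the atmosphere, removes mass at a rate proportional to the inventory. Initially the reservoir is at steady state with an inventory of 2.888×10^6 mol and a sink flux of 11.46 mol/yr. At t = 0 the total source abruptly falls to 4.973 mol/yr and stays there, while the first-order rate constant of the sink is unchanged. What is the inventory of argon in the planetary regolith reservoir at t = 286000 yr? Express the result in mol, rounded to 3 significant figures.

1.78×10^6 mol

Residence time τ = M₀/F₀ = 252000 yr. The eventual steady state is M_∞ = M₀·(F₁/F₀) = 2.888×10^6 × 4.973/11.46 = 1.2532×10^6 mol.
The anomaly ΔM(t) = M(t) − M_∞ decays as ΔM₀·e^(−t/τ) with ΔM₀ = 2.888×10^6 − 1.2532×10^6 = 1.635×10^6 mol.
At t = 286000 yr, e^(−t/τ) = e^(−1.135) = 0.3215, so ΔM = 525500 mol and M = 1.2532×10^6 + 525500 = 1.7787×10^6 mol.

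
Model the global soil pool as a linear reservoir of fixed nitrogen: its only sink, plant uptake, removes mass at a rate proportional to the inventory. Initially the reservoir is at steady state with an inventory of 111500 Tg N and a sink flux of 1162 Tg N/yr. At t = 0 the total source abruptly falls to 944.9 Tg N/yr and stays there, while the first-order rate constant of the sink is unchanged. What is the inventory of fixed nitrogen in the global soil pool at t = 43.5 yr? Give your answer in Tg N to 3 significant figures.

104000 Tg N

τ = M₀/F₀ = 111500/1162 = 95.96 yr; rate constant k = 1/τ.
New steady state M_∞ = F₁/k = F₁·τ = 944.9 × 95.96 = 90668 Tg N.
M(t) = M_∞ + (M₀ − M_∞)·e^(−t/τ); t/τ = 43.5/95.96 = 0.4533, so e^(−t/τ) = 0.6355.
M(t) = 90668 + 20830 × 0.6355 = 103910 Tg N.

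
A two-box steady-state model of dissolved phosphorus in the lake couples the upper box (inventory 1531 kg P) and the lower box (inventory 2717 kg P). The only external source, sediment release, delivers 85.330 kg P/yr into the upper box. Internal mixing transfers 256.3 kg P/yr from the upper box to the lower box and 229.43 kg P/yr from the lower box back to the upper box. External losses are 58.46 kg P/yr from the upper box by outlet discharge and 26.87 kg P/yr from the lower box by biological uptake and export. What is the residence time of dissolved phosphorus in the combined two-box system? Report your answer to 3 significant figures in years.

49.8 yr

Residence time in the combined system uses the total inventory and the total *external* removal — internal exchanges between the two boxes cancel.
M_total = 1531 + 2717 = 4248.0 kg P.
ΣF_external_out = 58.46 + 26.87 = 85.330 kg P/yr.
τ = M_total / ΣF_ext = 4248.0 / 85.330 = 49.78 yr.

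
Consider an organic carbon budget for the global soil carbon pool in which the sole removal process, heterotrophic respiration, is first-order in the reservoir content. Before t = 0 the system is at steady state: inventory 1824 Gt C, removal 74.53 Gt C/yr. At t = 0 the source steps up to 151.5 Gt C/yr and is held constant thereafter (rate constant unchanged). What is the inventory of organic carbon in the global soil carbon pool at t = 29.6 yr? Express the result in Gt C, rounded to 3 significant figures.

3150 Gt C

τ = M₀/F₀ = 1824/74.53 = 24.47 yr; rate constant k = 1/τ.
New steady state M_∞ = F₁/k = F₁·τ = 151.5 × 24.47 = 3707.7 Gt C.
M(t) = M_∞ + (M₀ − M_∞)·e^(−t/τ); t/τ = 29.6/24.47 = 1.209, so e^(−t/τ) = 0.2984.
M(t) = 3707.7 − 1884 × 0.2984 = 3145.7 Gt C.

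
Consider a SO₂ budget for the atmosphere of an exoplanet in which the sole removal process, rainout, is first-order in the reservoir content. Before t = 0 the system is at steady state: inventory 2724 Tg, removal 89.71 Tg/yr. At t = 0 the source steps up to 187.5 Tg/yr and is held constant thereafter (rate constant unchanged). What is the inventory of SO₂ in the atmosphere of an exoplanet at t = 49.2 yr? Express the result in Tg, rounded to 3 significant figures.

5110 Tg

Residence time τ = M₀/F₀ = 30.36 yr. The eventual steady state is M_∞ = M₀·(F₁/F₀) = 2724 × 187.5/89.71 = 5693.3 Tg.
The anomaly ΔM(t) = M(t) − M_∞ decays as ΔM₀·e^(−t/τ) with ΔM₀ = 2724 − 5693.3 = −2969 Tg.
At t = 49.2 yr, e^(−t/τ) = e^(−1.620) = 0.1978, so ΔM = −587.4 Tg and M = 5693.3 − 587.4 = 5105.9 Tg.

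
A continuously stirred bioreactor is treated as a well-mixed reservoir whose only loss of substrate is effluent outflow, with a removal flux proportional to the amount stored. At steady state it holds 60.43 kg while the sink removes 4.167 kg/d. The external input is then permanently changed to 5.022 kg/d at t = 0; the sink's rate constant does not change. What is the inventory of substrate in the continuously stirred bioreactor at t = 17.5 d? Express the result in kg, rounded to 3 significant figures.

Residence time τ = M₀/F₀ = 14.50 d. The eventual steady state is M_∞ = M₀·(F₁/F₀) = 60.43 × 5.022/4.167 = 72.829 kg.
The anomaly ΔM(t) = M(t) − M_∞ decays as ΔM₀·e^(−t/τ) with ΔM₀ = 60.43 − 72.829 = −12.40 kg.
At t = 17.5 d, e^(−t/τ) = e^(−1.207) = 0.2992, so ΔM = −3.710 kg and M = 72.829 − 3.710 = 69.120 kg.

69.1 kg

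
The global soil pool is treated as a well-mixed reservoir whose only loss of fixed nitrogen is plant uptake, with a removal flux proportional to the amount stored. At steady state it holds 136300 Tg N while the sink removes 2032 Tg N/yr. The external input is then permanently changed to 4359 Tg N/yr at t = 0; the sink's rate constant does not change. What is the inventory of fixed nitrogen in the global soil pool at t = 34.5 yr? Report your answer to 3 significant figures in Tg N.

τ = M₀/F₀ = 136300/2032 = 67.08 yr; rate constant k = 1/τ.
New steady state M_∞ = F₁/k = F₁·τ = 4359 × 67.08 = 292390 Tg N.
M(t) = M_∞ + (M₀ − M_∞)·e^(−t/τ); t/τ = 34.5/67.08 = 0.5143, so e^(−t/τ) = 0.5979.
M(t) = 292390 − 156100 × 0.5979 = 199060 Tg N.

199000 Tg N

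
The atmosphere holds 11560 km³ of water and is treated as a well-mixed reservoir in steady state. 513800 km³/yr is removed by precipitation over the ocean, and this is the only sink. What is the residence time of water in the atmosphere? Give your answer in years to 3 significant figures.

τ = M / F = 11560 / 513800 = 0.02250 yr.

0.0225 yr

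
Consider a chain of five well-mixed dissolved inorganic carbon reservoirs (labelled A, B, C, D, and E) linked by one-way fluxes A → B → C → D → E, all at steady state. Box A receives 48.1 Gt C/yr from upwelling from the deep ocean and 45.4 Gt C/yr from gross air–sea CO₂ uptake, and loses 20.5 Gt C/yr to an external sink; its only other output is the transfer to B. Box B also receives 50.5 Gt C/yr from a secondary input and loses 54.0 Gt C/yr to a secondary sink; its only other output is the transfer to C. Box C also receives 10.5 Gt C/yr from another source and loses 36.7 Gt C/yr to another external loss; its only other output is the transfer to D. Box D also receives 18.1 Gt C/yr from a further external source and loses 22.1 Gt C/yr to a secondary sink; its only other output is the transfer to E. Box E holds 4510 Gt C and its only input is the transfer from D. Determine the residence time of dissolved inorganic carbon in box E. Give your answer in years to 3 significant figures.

Box A: F(A→B) = (48.1 + 45.4) − 20.5 = 73.000 Gt C/yr.
Box B: F(B→C) = (73.000 + 50.5) − 54.0 = 69.500 Gt C/yr.
Box C: F(C→D) = (69.500 + 10.5) − 36.7 = 43.300 Gt C/yr.
Box D: F(D→E) = (43.300 + 18.1) − 22.1 = 39.300 Gt C/yr.
Box E throughput = its input = 39.300 Gt C/yr; τ = 4510 / 39.300 = 114.8 yr.

115 yr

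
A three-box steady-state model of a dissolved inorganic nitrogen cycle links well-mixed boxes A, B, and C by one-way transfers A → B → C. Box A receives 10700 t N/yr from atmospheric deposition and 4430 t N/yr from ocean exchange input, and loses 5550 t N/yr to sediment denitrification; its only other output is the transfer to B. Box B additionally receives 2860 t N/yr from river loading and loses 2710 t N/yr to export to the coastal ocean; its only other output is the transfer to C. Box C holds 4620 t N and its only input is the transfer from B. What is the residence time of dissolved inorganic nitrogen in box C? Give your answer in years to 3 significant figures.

Box A: F(A→B) = (10700 + 4430) − 5550 = 9580.0 t N/yr.
Box B: F(B→C) = (9580.0 + 2860) − 2710 = 9730.0 t N/yr.
Box C throughput = its input = 9730.0 t N/yr; τ = 4620 / 9730.0 = 0.4748 yr.

0.475 yr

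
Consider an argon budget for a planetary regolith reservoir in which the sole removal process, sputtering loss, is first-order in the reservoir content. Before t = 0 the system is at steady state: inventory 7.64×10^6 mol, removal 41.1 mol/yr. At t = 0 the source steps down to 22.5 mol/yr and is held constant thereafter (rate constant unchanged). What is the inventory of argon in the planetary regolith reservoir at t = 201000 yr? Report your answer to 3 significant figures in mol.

5.36×10^6 mol

The sink rate constant is k = F₀/M₀ = 41.1/7.64×10^6 = 5.380×10^-6 yr⁻¹.
Solving dM/dt = F₁ − kM with M(0) = M₀ gives M(t) = F₁/k + (M₀ − F₁/k)·e^(−kt).
F₁/k = 22.5/5.380×10^-6 = 4.1825×10^6 mol; kt = 5.380×10^-6 × 201000 = 1.081, e^(−kt) = 0.3392.
M(201000) = 4.1825×10^6 + (7.64×10^6 − 4.1825×10^6) × 0.3392 = 4.1825×10^6 + 1.173×10^6 = 5.3551×10^6 mol.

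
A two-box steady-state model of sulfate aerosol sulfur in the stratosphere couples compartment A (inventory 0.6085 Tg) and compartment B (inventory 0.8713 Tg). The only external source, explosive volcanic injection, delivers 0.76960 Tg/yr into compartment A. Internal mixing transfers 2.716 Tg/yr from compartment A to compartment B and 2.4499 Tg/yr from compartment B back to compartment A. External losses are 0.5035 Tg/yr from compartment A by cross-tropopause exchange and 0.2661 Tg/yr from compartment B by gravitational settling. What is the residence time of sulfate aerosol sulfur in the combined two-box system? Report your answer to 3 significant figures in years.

For the system as a whole, the A↔B exchange is internal and contributes nothing to the throughput; only the external sinks remove mass.
M_total = 0.6085 + 0.8713 = 1.4798 Tg.
ΣF_external_out = 0.5035 + 0.2661 = 0.76960 Tg/yr.
τ = M_total / ΣF_ext = 1.4798 / 0.76960 = 1.923 yr.

1.92 yr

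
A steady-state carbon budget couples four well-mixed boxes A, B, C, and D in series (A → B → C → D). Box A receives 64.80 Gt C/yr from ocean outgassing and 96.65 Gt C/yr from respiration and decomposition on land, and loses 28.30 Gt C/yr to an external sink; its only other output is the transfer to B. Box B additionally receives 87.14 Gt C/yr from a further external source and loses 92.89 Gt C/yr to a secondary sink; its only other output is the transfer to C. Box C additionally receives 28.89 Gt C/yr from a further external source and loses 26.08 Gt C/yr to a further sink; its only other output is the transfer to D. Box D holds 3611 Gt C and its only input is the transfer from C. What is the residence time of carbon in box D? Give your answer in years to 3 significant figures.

27.7 yr

Box A: F(A→B) = (64.80 + 96.65) − 28.30 = 133.15 Gt C/yr.
Box B: F(B→C) = (133.15 + 87.14) − 92.89 = 127.40 Gt C/yr.
Box C: F(C→D) = (127.40 + 28.89) − 26.08 = 130.21 Gt C/yr.
Box D throughput = its input = 130.21 Gt C/yr; τ = 3611 / 130.21 = 27.73 yr.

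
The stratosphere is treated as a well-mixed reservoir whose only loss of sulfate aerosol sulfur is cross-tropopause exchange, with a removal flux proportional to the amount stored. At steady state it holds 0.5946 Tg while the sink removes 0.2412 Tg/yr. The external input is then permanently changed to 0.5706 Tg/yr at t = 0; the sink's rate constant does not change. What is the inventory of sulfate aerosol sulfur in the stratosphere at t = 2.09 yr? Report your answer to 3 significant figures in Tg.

Residence time τ = M₀/F₀ = 2.465 yr. The eventual steady state is M_∞ = M₀·(F₁/F₀) = 0.5946 × 0.5706/0.2412 = 1.4066 Tg.
The anomaly ΔM(t) = M(t) − M_∞ decays as ΔM₀·e^(−t/τ) with ΔM₀ = 0.5946 − 1.4066 = −0.8120 Tg.
At t = 2.09 yr, e^(−t/τ) = e^(−0.8478) = 0.4284, so ΔM = −0.3478 Tg and M = 1.4066 − 0.3478 = 1.0588 Tg.

1.06 Tg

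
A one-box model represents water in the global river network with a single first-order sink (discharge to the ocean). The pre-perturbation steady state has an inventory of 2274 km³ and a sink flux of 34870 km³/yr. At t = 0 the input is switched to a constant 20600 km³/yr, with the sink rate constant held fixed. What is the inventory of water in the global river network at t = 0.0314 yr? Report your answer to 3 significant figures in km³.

The sink rate constant is k = F₀/M₀ = 34870/2274 = 15.33 yr⁻¹.
Solving dM/dt = F₁ − kM with M(0) = M₀ gives M(t) = F₁/k + (M₀ − F₁/k)·e^(−kt).
F₁/k = 20600/15.33 = 1343.4 km³; kt = 15.33 × 0.0314 = 0.4815, e^(−kt) = 0.6179.
M(0.0314) = 1343.4 + (2274 − 1343.4) × 0.6179 = 1343.4 + 575.0 = 1918.4 km³.

1920 km³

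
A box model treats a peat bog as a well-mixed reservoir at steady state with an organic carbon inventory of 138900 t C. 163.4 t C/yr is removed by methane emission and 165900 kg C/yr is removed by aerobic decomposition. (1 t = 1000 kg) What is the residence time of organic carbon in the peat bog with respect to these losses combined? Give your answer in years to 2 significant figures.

Convert the aerobic decomposition flux: 165900 kg C/yr = 165.9 t C/yr.
Total removal = 163.4 + 165.9 = 329.30 t C/yr.
τ = M / ΣF_out = 138900 / 329.30 = 421.8 yr.

420 yr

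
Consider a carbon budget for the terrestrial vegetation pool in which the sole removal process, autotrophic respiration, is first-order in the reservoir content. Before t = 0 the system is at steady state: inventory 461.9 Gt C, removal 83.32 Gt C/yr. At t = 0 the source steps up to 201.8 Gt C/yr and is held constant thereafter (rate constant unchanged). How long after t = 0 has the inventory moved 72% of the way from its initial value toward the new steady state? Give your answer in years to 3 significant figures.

τ = M₀/F₀ = 461.9/83.32 = 5.544 yr.
The remaining gap fraction is e^(−t/τ); 72% covered ⇒ e^(−t/τ) = 0.280.
t = −τ ln(0.280) = 5.544 × 1.273 = 7.057 yr.

7.06 yr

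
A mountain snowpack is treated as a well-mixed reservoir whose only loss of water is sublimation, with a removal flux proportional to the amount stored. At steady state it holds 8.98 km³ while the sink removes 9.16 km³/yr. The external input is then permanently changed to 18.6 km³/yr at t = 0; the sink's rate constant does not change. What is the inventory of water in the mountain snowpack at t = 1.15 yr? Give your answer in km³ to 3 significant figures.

15.4 km³

The sink rate constant is k = F₀/M₀ = 9.16/8.98 = 1.020 yr⁻¹.
Solving dM/dt = F₁ − kM with M(0) = M₀ gives M(t) = F₁/k + (M₀ − F₁/k)·e^(−kt).
F₁/k = 18.6/1.020 = 18.234 km³; kt = 1.020 × 1.15 = 1.173, e^(−kt) = 0.3094.
M(1.15) = 18.234 + (8.98 − 18.234) × 0.3094 = 18.234 − 2.864 = 15.371 km³.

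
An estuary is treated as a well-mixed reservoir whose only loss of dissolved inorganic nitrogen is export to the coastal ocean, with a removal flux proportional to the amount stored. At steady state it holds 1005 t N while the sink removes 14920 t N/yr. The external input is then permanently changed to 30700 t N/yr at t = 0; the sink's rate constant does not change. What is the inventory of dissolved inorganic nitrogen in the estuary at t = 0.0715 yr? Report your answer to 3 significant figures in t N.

The sink rate constant is k = F₀/M₀ = 14920/1005 = 14.85 yr⁻¹.
Solving dM/dt = F₁ − kM with M(0) = M₀ gives M(t) = F₁/k + (M₀ − F₁/k)·e^(−kt).
F₁/k = 30700/14.85 = 2067.9 t N; kt = 14.85 × 0.0715 = 1.061, e^(−kt) = 0.3459.
M(0.0715) = 2067.9 + (1005 − 2067.9) × 0.3459 = 2067.9 − 367.7 = 1700.2 t N.

1700 t N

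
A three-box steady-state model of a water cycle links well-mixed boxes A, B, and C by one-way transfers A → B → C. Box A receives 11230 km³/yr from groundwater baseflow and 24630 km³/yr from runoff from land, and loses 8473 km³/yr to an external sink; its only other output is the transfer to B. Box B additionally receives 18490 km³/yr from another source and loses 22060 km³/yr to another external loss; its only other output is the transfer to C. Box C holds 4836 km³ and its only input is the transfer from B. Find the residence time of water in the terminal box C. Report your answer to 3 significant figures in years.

0.203 yr

Box A: F(A→B) = (11230 + 24630) − 8473 = 27387 km³/yr.
Box B: F(B→C) = (27387 + 18490) − 22060 = 23817 km³/yr.
Box C throughput = its input = 23817 km³/yr; τ = 4836 / 23817 = 0.2030 yr.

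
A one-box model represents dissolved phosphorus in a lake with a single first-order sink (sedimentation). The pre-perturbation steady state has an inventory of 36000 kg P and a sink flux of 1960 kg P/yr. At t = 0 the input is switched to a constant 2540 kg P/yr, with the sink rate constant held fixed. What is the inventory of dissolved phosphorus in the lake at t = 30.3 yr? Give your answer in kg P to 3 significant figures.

44600 kg P

Residence time τ = M₀/F₀ = 18.37 yr. The eventual steady state is M_∞ = M₀·(F₁/F₀) = 36000 × 2540/1960 = 46653 kg P.
The anomaly ΔM(t) = M(t) − M_∞ decays as ΔM₀·e^(−t/τ) with ΔM₀ = 36000 − 46653 = −10650 kg P.
At t = 30.3 yr, e^(−t/τ) = e^(−1.650) = 0.1921, so ΔM = −2047 kg P and M = 46653 − 2047 = 44606 kg P.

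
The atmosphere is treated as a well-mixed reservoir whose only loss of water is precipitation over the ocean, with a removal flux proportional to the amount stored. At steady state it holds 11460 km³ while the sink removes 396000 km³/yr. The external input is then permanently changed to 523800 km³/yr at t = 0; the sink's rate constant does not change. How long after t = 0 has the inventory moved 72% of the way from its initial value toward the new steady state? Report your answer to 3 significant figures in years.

0.0368 yr

τ = M₀/F₀ = 11460/396000 = 0.02894 yr.
The remaining gap fraction is e^(−t/τ); 72% covered ⇒ e^(−t/τ) = 0.280.
t = −τ ln(0.280) = 0.02894 × 1.273 = 0.03684 yr.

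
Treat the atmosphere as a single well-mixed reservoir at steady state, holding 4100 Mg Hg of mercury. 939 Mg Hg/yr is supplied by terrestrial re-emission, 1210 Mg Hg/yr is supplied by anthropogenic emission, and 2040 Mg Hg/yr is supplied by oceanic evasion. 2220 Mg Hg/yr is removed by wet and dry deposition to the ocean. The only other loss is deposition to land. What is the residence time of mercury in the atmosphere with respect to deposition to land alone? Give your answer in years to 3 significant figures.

2.08 yr

At steady state ΣF_in = ΣF_out.
ΣF_in = 939 + 1210 + 2040 = 4189.0 Mg Hg/yr.
Deposition to land flux = ΣF_in − (2220) = 4189.0 − 2220 = 1969 Mg Hg/yr.
τ = M / F = 4100 / 1969 = 2.082 yr.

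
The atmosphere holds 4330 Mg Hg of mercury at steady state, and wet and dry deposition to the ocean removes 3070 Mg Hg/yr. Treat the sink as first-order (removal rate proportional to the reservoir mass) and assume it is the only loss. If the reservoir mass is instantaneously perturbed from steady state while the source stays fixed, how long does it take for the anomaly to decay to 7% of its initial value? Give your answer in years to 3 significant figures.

For a linear reservoir the anomaly decays as exp(−t/τ) with τ = M/F = 4330/3070 = 1.410 yr.
exp(−t/τ) = 0.07 ⇒ t = −τ ln(0.07) = 1.410 × 2.659 = 3.751 yr.

3.75 yr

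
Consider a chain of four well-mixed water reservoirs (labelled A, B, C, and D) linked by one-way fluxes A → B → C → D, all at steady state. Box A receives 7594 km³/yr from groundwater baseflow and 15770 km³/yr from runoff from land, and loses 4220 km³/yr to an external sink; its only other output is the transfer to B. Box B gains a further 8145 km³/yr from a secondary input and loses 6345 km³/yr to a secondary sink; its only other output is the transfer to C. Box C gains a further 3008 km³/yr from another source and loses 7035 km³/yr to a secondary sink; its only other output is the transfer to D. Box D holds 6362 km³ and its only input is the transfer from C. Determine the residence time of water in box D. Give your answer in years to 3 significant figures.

0.376 yr

Box A: F(A→B) = (7594 + 15770) − 4220 = 19144 km³/yr.
Box B: F(B→C) = (19144 + 8145) − 6345 = 20944 km³/yr.
Box C: F(C→D) = (20944 + 3008) − 7035 = 16917 km³/yr.
Box D throughput = its input = 16917 km³/yr; τ = 6362 / 16917 = 0.3761 yr.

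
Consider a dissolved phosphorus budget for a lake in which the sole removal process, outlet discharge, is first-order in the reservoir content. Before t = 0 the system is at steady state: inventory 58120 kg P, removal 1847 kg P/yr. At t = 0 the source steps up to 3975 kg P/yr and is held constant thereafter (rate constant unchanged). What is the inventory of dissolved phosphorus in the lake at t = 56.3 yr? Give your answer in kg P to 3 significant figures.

The sink rate constant is k = F₀/M₀ = 1847/58120 = 0.03178 yr⁻¹.
Solving dM/dt = F₁ − kM with M(0) = M₀ gives M(t) = F₁/k + (M₀ − F₁/k)·e^(−kt).
F₁/k = 3975/0.03178 = 125080 kg P; kt = 0.03178 × 56.3 = 1.789, e^(−kt) = 0.1671.
M(56.3) = 125080 + (58120 − 125080) × 0.1671 = 125080 − 11190 = 113890 kg P.

114000 kg P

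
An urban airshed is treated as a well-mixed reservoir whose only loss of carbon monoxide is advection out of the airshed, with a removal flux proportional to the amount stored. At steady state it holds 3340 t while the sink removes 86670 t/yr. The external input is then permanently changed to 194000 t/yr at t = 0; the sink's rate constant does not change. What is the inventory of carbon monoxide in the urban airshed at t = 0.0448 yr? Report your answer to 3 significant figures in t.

6180 t

Residence time τ = M₀/F₀ = 0.03854 yr. The eventual steady state is M_∞ = M₀·(F₁/F₀) = 3340 × 194000/86670 = 7476.2 t.
The anomaly ΔM(t) = M(t) − M_∞ decays as ΔM₀·e^(−t/τ) with ΔM₀ = 3340 − 7476.2 = −4136 t.
At t = 0.0448 yr, e^(−t/τ) = e^(−1.163) = 0.3127, so ΔM = −1293 t and M = 7476.2 − 1293 = 6182.8 t.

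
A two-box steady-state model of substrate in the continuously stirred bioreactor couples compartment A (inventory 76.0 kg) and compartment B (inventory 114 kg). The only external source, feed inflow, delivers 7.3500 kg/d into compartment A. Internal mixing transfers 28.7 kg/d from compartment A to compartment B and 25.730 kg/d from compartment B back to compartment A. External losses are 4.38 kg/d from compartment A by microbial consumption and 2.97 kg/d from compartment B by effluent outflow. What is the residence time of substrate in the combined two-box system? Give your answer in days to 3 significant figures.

25.9 d

Residence time in the combined system uses the total inventory and the total *external* removal — internal exchanges between the two boxes cancel.
M_total = 76.0 + 114 = 190.00 kg.
ΣF_external_out = 4.38 + 2.97 = 7.3500 kg/d.
τ = M_total / ΣF_ext = 190.00 / 7.3500 = 25.85 d.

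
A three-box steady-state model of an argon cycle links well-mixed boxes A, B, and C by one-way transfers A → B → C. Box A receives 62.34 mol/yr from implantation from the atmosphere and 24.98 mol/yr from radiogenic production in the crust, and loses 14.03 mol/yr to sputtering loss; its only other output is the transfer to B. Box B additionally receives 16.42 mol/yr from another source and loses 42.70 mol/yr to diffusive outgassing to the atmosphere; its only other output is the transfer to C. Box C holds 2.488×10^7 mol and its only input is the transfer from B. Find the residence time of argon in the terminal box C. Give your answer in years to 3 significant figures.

529000 yr

Box A: F(A→B) = (62.34 + 24.98) − 14.03 = 73.290 mol/yr.
Box B: F(B→C) = (73.290 + 16.42) − 42.70 = 47.010 mol/yr.
Box C throughput = its input = 47.010 mol/yr; τ = 2.488×10^7 / 47.010 = 529200 yr.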